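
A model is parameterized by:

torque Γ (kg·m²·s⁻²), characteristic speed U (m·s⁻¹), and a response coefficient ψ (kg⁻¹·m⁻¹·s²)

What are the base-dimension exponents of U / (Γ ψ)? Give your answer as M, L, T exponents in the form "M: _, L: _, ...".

Collect each base-dimension exponent across the product:
  M: −(1) + (0) − (-1) = 0
  L: −(2) + (1) − (-1) = 0
  T: −(-2) + (-1) − (2) = -1
So the dimensions are [T⁻¹].

M: 0, L: 0, T: -1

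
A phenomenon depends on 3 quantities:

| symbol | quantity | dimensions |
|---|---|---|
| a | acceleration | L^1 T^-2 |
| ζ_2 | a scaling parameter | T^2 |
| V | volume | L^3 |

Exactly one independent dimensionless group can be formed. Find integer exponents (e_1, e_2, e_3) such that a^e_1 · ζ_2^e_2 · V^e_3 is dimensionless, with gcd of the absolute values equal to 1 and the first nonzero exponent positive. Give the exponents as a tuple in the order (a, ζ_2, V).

(3, 3, -1)

L: e_1·(1) + e_2·(0) + e_3·(3) = 0
T: e_1·(-2) + e_2·(2) + e_3·(0) = 0
Solving this homogeneous linear system for the smallest-integer solution (first nonzero entry positive) gives (3, 3, -1).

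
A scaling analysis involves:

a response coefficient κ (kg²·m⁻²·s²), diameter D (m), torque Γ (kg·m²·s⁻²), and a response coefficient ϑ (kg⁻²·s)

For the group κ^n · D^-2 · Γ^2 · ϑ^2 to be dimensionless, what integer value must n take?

Balance the M exponent: (2)·n from κ, plus −2·(0) + 2·(1) + 2·(-2) = -2 from the rest, must sum to zero.
2n − 2 = 0, so n = 1.

1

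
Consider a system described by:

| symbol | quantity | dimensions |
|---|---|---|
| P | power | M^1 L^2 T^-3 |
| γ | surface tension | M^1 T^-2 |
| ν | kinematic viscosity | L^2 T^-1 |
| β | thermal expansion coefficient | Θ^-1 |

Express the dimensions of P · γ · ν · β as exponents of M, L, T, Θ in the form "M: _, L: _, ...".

Collect each base-dimension exponent across the product:
  M: (1) + (1) + (0) + (0) = 2
  L: (2) + (0) + (2) + (0) = 4
  T: (-3) + (-2) + (-1) + (0) = -6
  Θ: (0) + (0) + (0) + (-1) = -1
So the dimensions are [M² L⁴ T⁻⁶ Θ⁻¹].

M: 2, L: 4, T: -6, Θ: -1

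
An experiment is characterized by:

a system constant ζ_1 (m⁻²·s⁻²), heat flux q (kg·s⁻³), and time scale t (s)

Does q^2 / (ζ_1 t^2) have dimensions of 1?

Sum the exponent of each base dimension across the product:
  M: −[ζ_1]_M + 2·[q]_M − 2·[t]_M = −(0) + 2·(1) − 2·(0) = 2
  L: −[ζ_1]_L + 2·[q]_L − 2·[t]_L = −(-2) + 2·(0) − 2·(0) = 2
  T: −[ζ_1]_T + 2·[q]_T − 2·[t]_T = −(-2) + 2·(-3) − 2·(1) = -6
Net dimensions [M² L² T⁻⁶] ≠ [1] — not dimensionless.

no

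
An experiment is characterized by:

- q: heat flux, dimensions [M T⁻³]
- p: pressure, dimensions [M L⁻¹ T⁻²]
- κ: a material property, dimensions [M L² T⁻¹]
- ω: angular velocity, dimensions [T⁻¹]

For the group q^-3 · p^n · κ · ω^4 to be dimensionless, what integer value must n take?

Balance the M exponent: (1)·n from p, plus −3·(1) + (1) + 4·(0) = -2 from the rest, must sum to zero.
n − 2 = 0, so n = 2.

2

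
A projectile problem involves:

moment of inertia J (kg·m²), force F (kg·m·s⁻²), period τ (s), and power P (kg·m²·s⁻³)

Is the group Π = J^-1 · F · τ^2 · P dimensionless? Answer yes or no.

no

Sum the exponent of each base dimension across the product:
  M: −[J]_M + [F]_M + 2·[τ]_M + [P]_M = −(1) + (1) + 2·(0) + (1) = 1
  L: −[J]_L + [F]_L + 2·[τ]_L + [P]_L = −(2) + (1) + 2·(0) + (2) = 1
  T: −[J]_T + [F]_T + 2·[τ]_T + [P]_T = −(0) + (-2) + 2·(1) + (-3) = -3
Net dimensions [M L T⁻³] ≠ [1] — not dimensionless.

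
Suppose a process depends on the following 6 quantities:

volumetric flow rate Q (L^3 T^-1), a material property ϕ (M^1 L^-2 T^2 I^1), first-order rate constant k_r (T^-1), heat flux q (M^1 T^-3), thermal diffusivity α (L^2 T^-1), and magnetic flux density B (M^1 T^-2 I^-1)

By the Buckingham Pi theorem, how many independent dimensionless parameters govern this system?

There are 6 variables and 4 base dimensions (M, L, T, I).
The dimension matrix has rank 4.
Independent dimensionless groups: 6 − 4 = 2.

2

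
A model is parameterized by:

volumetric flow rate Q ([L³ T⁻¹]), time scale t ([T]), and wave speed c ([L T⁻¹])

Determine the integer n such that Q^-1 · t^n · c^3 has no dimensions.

2

Balance the T exponent: (1)·n from t, plus −(-1) + 3·(-1) = -2 from the rest, must sum to zero.
n − 2 = 0, so n = 2.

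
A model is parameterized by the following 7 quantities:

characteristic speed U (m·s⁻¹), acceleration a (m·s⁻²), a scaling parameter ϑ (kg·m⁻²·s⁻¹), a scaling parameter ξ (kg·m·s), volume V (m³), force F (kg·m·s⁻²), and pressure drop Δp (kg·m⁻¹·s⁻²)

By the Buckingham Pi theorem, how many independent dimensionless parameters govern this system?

There are 7 variables and 3 base dimensions (M, L, T).
The dimension matrix has rank 3.
Independent dimensionless groups: 7 − 3 = 4.

4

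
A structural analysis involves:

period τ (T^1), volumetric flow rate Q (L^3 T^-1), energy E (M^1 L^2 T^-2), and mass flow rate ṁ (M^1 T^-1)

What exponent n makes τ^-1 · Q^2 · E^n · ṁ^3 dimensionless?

Balance the M exponent: (1)·n from E, plus −(0) + 2·(0) + 3·(1) = 3 from the rest, must sum to zero.
n + 3 = 0, so n = -3.

-3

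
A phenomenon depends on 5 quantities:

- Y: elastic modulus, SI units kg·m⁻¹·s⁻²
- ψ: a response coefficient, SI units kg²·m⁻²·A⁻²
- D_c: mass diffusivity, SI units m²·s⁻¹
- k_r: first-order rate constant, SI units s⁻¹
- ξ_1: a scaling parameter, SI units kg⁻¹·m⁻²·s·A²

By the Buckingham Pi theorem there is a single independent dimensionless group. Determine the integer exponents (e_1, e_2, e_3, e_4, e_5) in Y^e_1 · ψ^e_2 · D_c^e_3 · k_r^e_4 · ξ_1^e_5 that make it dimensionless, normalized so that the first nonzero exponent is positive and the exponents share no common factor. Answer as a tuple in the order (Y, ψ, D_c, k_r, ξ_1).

(2, -2, -3, -3, -2)

M: e_1·(1) + e_2·(2) + e_3·(0) + e_4·(0) + e_5·(-1) = 0
L: e_1·(-1) + e_2·(-2) + e_3·(2) + e_4·(0) + e_5·(-2) = 0
T: e_1·(-2) + e_2·(0) + e_3·(-1) + e_4·(-1) + e_5·(1) = 0
I: e_1·(0) + e_2·(-2) + e_3·(0) + e_4·(0) + e_5·(2) = 0
Solving this homogeneous linear system for the smallest-integer solution (first nonzero entry positive) gives (2, -2, -3, -3, -2).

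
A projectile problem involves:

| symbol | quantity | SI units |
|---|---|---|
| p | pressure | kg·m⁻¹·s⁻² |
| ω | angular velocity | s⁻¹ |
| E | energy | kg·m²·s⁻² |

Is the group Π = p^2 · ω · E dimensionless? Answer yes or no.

no

Sum the exponent of each base dimension across the product:
  M: 2·[p]_M + [ω]_M + [E]_M = 2·(1) + (0) + (1) = 3
  L: 2·[p]_L + [ω]_L + [E]_L = 2·(-1) + (0) + (2) = 0
  T: 2·[p]_T + [ω]_T + [E]_T = 2·(-2) + (-1) + (-2) = -7
Net dimensions [M³ T⁻⁷] ≠ [1] — not dimensionless.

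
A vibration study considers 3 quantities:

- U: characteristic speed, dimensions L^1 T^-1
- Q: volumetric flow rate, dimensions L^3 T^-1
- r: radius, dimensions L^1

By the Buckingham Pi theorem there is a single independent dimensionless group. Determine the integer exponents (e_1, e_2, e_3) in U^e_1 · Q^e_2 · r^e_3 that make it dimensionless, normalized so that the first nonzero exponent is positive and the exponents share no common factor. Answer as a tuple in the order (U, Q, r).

(1, -1, 2)

L: e_1·(1) + e_2·(3) + e_3·(1) = 0
T: e_1·(-1) + e_2·(-1) + e_3·(0) = 0
Solving this homogeneous linear system for the smallest-integer solution (first nonzero entry positive) gives (1, -1, 2).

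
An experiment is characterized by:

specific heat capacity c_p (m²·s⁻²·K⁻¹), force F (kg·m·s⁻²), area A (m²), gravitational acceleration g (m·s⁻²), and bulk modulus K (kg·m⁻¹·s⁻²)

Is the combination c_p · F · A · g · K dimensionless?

no

Sum the exponent of each base dimension across the product:
  M: [c_p]_M + [F]_M + [A]_M + [g]_M + [K]_M = (0) + (1) + (0) + (0) + (1) = 2
  L: [c_p]_L + [F]_L + [A]_L + [g]_L + [K]_L = (2) + (1) + (2) + (1) + (-1) = 5
  T: [c_p]_T + [F]_T + [A]_T + [g]_T + [K]_T = (-2) + (-2) + (0) + (-2) + (-2) = -8
  Θ: [c_p]_Θ + [F]_Θ + [A]_Θ + [g]_Θ + [K]_Θ = (-1) + (0) + (0) + (0) + (0) = -1
Net dimensions [M² L⁵ T⁻⁸ Θ⁻¹] ≠ [1] — not dimensionless.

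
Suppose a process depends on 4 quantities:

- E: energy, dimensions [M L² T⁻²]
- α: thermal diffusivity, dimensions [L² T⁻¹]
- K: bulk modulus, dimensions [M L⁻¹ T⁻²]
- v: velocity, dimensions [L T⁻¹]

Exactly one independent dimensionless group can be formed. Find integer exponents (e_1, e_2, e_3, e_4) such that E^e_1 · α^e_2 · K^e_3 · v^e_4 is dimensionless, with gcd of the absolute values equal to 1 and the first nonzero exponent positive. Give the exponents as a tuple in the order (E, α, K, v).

M: e_1·(1) + e_2·(0) + e_3·(1) + e_4·(0) = 0
L: e_1·(2) + e_2·(2) + e_3·(-1) + e_4·(1) = 0
T: e_1·(-2) + e_2·(-1) + e_3·(-2) + e_4·(-1) = 0
Solving this homogeneous linear system for the smallest-integer solution (first nonzero entry positive) gives (1, -3, -1, 3).

(1, -3, -1, 3)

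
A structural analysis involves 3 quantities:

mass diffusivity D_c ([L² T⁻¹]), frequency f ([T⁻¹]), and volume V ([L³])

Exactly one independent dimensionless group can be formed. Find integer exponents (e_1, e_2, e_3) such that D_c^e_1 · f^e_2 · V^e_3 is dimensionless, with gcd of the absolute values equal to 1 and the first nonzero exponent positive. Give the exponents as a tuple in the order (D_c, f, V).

(3, -3, -2)

L: e_1·(2) + e_2·(0) + e_3·(3) = 0
T: e_1·(-1) + e_2·(-1) + e_3·(0) = 0
Solving this homogeneous linear system for the smallest-integer solution (first nonzero entry positive) gives (3, -3, -2).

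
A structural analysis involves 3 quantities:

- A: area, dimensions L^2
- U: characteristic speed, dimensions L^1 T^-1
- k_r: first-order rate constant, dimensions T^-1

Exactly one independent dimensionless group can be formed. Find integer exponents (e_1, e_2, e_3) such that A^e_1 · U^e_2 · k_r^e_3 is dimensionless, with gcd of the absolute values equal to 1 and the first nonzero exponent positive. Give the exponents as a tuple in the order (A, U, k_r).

L: e_1·(2) + e_2·(1) + e_3·(0) = 0
T: e_1·(0) + e_2·(-1) + e_3·(-1) = 0
Solving this homogeneous linear system for the smallest-integer solution (first nonzero entry positive) gives (1, -2, 2).

(1, -2, 2)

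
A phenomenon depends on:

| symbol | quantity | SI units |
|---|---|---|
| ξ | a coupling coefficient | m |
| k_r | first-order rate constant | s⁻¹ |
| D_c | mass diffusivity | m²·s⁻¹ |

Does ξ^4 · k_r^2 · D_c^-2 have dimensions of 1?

Sum the exponent of each base dimension across the product:
  M: 4·[ξ]_M + 2·[k_r]_M − 2·[D_c]_M = 4·(0) + 2·(0) − 2·(0) = 0
  L: 4·[ξ]_L + 2·[k_r]_L − 2·[D_c]_L = 4·(1) + 2·(0) − 2·(2) = 0
  T: 4·[ξ]_T + 2·[k_r]_T − 2·[D_c]_T = 4·(0) + 2·(-1) − 2·(-1) = 0
All base exponents vanish — dimensionless.

yes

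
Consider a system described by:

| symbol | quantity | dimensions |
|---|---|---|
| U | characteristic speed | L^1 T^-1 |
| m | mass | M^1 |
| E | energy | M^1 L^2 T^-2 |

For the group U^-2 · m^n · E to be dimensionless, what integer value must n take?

-1

Balance the M exponent: (1)·n from m, plus −2·(0) + (1) = 1 from the rest, must sum to zero.
n + 1 = 0, so n = -1.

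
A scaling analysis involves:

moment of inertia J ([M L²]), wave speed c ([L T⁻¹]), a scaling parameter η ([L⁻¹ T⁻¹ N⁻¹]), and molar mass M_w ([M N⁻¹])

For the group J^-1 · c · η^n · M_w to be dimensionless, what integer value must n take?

Balance the L exponent: (-1)·n from η, plus −(2) + (1) + (0) = -1 from the rest, must sum to zero.
−n − 1 = 0, so n = -1.

-1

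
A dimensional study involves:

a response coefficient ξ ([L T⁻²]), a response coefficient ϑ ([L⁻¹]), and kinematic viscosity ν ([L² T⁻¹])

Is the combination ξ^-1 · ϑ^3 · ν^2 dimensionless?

yes

Sum the exponent of each base dimension across the product:
  L: −[ξ]_L + 3·[ϑ]_L + 2·[ν]_L = −(1) + 3·(-1) + 2·(2) = 0
  T: −[ξ]_T + 3·[ϑ]_T + 2·[ν]_T = −(-2) + 3·(0) + 2·(-1) = 0
All base exponents vanish — dimensionless.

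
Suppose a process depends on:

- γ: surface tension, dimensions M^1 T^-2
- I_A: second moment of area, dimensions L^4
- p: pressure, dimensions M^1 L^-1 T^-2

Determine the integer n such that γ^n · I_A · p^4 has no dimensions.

Balance the M exponent: (1)·n from γ, plus (0) + 4·(1) = 4 from the rest, must sum to zero.
n + 4 = 0, so n = -4.

-4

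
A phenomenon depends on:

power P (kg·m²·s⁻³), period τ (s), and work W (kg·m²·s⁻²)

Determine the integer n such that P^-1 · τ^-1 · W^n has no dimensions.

Balance the M exponent: (1)·n from W, plus −(1) − (0) = -1 from the rest, must sum to zero.
n − 1 = 0, so n = 1.

1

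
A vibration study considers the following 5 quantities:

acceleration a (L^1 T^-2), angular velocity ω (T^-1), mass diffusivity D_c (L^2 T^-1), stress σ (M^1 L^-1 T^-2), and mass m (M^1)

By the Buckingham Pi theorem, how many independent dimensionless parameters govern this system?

There are 5 variables and 3 base dimensions (M, L, T).
The dimension matrix has rank 3.
Independent dimensionless groups: 5 − 3 = 2.

2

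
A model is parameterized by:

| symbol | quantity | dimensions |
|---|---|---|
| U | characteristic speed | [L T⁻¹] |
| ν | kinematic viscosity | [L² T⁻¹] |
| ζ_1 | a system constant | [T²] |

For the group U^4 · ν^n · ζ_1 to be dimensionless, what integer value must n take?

Balance the L exponent: (2)·n from ν, plus 4·(1) + (0) = 4 from the rest, must sum to zero.
2n + 4 = 0, so n = -2.

-2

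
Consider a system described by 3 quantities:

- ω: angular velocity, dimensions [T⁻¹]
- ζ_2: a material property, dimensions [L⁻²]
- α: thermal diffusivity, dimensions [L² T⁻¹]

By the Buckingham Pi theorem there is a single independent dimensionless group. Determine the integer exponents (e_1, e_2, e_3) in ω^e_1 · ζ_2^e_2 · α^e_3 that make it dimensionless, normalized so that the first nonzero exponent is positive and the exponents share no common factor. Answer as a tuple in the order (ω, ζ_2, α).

(1, -1, -1)

L: e_1·(0) + e_2·(-2) + e_3·(2) = 0
T: e_1·(-1) + e_2·(0) + e_3·(-1) = 0
Solving this homogeneous linear system for the smallest-integer solution (first nonzero entry positive) gives (1, -1, -1).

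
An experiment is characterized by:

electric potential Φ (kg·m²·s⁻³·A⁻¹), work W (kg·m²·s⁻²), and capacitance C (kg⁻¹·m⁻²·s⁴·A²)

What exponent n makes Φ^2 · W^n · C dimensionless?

-1

Balance the M exponent: (1)·n from W, plus 2·(1) + (-1) = 1 from the rest, must sum to zero.
n + 1 = 0, so n = -1.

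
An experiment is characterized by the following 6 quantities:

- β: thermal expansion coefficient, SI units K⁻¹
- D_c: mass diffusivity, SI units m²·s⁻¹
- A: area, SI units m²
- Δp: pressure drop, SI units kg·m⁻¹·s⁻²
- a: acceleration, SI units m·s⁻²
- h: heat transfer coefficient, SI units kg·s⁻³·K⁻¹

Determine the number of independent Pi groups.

2

There are 6 variables and 4 base dimensions (M, L, T, Θ).
The dimension matrix has rank 4.
Independent dimensionless groups: 6 − 4 = 2.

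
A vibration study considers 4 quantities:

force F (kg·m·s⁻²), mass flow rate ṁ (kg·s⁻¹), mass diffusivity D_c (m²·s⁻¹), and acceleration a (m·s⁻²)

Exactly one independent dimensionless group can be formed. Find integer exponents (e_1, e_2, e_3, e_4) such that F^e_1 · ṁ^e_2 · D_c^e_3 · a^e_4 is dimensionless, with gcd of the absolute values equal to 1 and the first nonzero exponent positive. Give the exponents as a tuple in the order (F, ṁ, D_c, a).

M: e_1·(1) + e_2·(1) + e_3·(0) + e_4·(0) = 0
L: e_1·(1) + e_2·(0) + e_3·(2) + e_4·(1) = 0
T: e_1·(-2) + e_2·(-1) + e_3·(-1) + e_4·(-2) = 0
Solving this homogeneous linear system for the smallest-integer solution (first nonzero entry positive) gives (3, -3, -1, -1).

(3, -3, -1, -1)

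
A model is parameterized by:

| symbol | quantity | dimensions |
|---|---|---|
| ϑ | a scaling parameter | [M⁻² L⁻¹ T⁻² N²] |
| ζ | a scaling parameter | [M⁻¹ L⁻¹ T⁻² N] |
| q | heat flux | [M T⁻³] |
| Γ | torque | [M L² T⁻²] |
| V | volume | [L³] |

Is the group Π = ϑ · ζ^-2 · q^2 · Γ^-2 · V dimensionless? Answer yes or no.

Sum the exponent of each base dimension across the product:
  M: [ϑ]_M − 2·[ζ]_M + 2·[q]_M − 2·[Γ]_M + [V]_M = (-2) − 2·(-1) + 2·(1) − 2·(1) + (0) = 0
  L: [ϑ]_L − 2·[ζ]_L + 2·[q]_L − 2·[Γ]_L + [V]_L = (-1) − 2·(-1) + 2·(0) − 2·(2) + (3) = 0
  T: [ϑ]_T − 2·[ζ]_T + 2·[q]_T − 2·[Γ]_T + [V]_T = (-2) − 2·(-2) + 2·(-3) − 2·(-2) + (0) = 0
  N: [ϑ]_N − 2·[ζ]_N + 2·[q]_N − 2·[Γ]_N + [V]_N = (2) − 2·(1) + 2·(0) − 2·(0) + (0) = 0
All base exponents vanish — dimensionless.

yes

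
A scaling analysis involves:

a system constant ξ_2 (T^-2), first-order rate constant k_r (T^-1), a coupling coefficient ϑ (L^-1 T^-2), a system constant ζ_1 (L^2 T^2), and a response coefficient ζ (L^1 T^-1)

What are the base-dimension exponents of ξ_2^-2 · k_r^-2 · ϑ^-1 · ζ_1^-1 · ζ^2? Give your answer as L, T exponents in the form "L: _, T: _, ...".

Collect each base-dimension exponent across the product:
  L: −2·(0) − 2·(0) − (-1) − (2) + 2·(1) = 1
  T: −2·(-2) − 2·(-1) − (-2) − (2) + 2·(-1) = 4
So the dimensions are [L T⁴].

L: 1, T: 4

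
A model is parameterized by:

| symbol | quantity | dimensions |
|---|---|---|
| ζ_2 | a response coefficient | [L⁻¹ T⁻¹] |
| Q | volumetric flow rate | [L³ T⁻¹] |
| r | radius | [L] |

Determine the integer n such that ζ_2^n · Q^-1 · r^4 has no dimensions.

Balance the L exponent: (-1)·n from ζ_2, plus −(3) + 4·(1) = 1 from the rest, must sum to zero.
−n + 1 = 0, so n = 1.

1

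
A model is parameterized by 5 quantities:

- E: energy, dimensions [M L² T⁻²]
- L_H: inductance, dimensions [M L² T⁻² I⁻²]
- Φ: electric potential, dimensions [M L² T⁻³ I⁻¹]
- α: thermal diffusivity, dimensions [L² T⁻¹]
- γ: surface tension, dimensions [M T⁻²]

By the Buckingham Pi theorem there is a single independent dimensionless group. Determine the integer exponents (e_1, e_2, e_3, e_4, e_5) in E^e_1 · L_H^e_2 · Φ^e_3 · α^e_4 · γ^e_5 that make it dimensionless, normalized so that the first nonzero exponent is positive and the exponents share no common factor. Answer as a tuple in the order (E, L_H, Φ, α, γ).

M: e_1·(1) + e_2·(1) + e_3·(1) + e_4·(0) + e_5·(1) = 0
L: e_1·(2) + e_2·(2) + e_3·(2) + e_4·(2) + e_5·(0) = 0
T: e_1·(-2) + e_2·(-2) + e_3·(-3) + e_4·(-1) + e_5·(-2) = 0
I: e_1·(0) + e_2·(-2) + e_3·(-1) + e_4·(0) + e_5·(0) = 0
Solving this homogeneous linear system for the smallest-integer solution (first nonzero entry positive) gives (1, -1, 2, -2, -2).

(1, -1, 2, -2, -2)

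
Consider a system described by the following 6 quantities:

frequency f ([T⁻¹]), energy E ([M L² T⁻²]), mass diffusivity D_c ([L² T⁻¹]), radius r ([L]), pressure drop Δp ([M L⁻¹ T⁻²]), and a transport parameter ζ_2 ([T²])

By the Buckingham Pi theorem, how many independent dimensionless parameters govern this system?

There are 6 variables and 3 base dimensions (M, L, T).
The dimension matrix has rank 3.
Independent dimensionless groups: 6 − 3 = 3.

3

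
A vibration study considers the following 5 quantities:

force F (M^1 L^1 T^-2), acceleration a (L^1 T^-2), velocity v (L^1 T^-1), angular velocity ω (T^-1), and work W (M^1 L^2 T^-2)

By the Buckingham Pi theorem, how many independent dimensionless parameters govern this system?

There are 5 variables and 3 base dimensions (M, L, T).
The dimension matrix has rank 3.
Independent dimensionless groups: 5 − 3 = 2.

2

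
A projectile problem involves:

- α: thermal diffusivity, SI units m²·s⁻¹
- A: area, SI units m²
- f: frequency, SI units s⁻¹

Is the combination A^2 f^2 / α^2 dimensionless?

yes

Sum the exponent of each base dimension across the product:
  M: −2·[α]_M + 2·[A]_M + 2·[f]_M = −2·(0) + 2·(0) + 2·(0) = 0
  L: −2·[α]_L + 2·[A]_L + 2·[f]_L = −2·(2) + 2·(2) + 2·(0) = 0
  T: −2·[α]_T + 2·[A]_T + 2·[f]_T = −2·(-1) + 2·(0) + 2·(-1) = 0
All base exponents vanish — dimensionless.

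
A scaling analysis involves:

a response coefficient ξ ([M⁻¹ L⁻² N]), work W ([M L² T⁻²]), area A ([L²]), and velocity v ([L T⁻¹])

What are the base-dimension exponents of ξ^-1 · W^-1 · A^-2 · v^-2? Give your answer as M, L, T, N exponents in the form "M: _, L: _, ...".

M: 0, L: -6, T: 4, N: -1

Collect each base-dimension exponent across the product:
  M: −(-1) − (1) − 2·(0) − 2·(0) = 0
  L: −(-2) − (2) − 2·(2) − 2·(1) = -6
  T: −(0) − (-2) − 2·(0) − 2·(-1) = 4
  N: −(1) − (0) − 2·(0) − 2·(0) = -1
So the dimensions are [L⁻⁶ T⁴ N⁻¹].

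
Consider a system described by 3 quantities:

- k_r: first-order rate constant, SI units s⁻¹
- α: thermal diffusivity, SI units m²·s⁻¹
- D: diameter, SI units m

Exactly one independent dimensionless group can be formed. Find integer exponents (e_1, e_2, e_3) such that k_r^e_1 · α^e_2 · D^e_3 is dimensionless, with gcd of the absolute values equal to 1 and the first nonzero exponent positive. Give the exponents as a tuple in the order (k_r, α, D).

(1, -1, 2)

L: e_1·(0) + e_2·(2) + e_3·(1) = 0
T: e_1·(-1) + e_2·(-1) + e_3·(0) = 0
Solving this homogeneous linear system for the smallest-integer solution (first nonzero entry positive) gives (1, -1, 2).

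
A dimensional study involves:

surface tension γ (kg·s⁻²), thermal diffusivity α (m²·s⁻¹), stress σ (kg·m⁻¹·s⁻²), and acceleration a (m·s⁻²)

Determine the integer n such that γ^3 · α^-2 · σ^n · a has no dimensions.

-3

Balance the M exponent: (1)·n from σ, plus 3·(1) − 2·(0) + (0) = 3 from the rest, must sum to zero.
n + 3 = 0, so n = -3.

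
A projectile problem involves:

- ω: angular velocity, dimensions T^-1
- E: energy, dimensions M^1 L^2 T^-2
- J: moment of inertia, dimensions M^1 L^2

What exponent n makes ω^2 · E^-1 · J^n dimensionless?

Balance the M exponent: (1)·n from J, plus 2·(0) − (1) = -1 from the rest, must sum to zero.
n − 1 = 0, so n = 1.

1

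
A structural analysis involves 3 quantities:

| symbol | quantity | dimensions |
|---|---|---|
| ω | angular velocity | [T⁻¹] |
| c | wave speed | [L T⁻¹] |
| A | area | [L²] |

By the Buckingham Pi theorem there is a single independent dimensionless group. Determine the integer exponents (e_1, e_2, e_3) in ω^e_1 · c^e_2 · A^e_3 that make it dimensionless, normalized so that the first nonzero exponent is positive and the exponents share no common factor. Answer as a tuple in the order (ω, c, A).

L: e_1·(0) + e_2·(1) + e_3·(2) = 0
T: e_1·(-1) + e_2·(-1) + e_3·(0) = 0
Solving this homogeneous linear system for the smallest-integer solution (first nonzero entry positive) gives (2, -2, 1).

(2, -2, 1)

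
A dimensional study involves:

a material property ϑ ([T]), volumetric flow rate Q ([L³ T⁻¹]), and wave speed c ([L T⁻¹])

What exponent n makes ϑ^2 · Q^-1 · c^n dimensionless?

3

Balance the L exponent: (1)·n from c, plus 2·(0) − (3) = -3 from the rest, must sum to zero.
n − 3 = 0, so n = 3.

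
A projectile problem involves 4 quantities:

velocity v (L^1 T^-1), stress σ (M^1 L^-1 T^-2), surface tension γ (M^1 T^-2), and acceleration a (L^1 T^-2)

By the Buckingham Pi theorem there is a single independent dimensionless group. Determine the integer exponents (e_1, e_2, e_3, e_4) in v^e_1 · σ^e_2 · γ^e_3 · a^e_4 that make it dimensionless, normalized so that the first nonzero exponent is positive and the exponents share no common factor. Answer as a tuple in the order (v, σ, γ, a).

(2, 1, -1, -1)

M: e_1·(0) + e_2·(1) + e_3·(1) + e_4·(0) = 0
L: e_1·(1) + e_2·(-1) + e_3·(0) + e_4·(1) = 0
T: e_1·(-1) + e_2·(-2) + e_3·(-2) + e_4·(-2) = 0
Solving this homogeneous linear system for the smallest-integer solution (first nonzero entry positive) gives (2, 1, -1, -1).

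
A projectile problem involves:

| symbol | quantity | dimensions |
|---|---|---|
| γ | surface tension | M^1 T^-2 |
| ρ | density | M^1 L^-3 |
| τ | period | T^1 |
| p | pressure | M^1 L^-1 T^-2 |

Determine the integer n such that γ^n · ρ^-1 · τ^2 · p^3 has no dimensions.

Balance the M exponent: (1)·n from γ, plus −(1) + 2·(0) + 3·(1) = 2 from the rest, must sum to zero.
n + 2 = 0, so n = -2.

-2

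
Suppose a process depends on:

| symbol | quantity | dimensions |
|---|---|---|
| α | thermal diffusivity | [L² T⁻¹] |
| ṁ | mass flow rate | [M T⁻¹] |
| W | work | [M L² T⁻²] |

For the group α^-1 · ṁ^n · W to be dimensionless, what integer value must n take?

-1

Balance the M exponent: (1)·n from ṁ, plus −(0) + (1) = 1 from the rest, must sum to zero.
n + 1 = 0, so n = -1.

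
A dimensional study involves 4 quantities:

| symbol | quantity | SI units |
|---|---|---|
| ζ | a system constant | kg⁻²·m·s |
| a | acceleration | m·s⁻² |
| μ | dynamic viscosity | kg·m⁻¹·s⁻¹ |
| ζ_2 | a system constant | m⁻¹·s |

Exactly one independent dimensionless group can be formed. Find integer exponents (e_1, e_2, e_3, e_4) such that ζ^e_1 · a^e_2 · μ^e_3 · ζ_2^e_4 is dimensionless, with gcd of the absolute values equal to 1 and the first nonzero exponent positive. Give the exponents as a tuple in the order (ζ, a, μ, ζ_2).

(1, -2, 2, -3)

M: e_1·(-2) + e_2·(0) + e_3·(1) + e_4·(0) = 0
L: e_1·(1) + e_2·(1) + e_3·(-1) + e_4·(-1) = 0
T: e_1·(1) + e_2·(-2) + e_3·(-1) + e_4·(1) = 0
Solving this homogeneous linear system for the smallest-integer solution (first nonzero entry positive) gives (1, -2, 2, -3).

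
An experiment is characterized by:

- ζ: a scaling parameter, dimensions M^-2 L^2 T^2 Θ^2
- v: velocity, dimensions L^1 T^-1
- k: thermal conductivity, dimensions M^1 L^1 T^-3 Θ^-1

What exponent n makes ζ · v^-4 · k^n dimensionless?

Balance the M exponent: (1)·n from k, plus (-2) − 4·(0) = -2 from the rest, must sum to zero.
n − 2 = 0, so n = 2.

2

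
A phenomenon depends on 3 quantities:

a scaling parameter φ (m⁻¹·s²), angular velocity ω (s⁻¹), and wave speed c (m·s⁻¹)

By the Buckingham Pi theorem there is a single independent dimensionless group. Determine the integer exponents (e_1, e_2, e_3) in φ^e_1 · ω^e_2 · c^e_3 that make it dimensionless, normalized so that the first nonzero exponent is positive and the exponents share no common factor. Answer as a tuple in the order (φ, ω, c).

L: e_1·(-1) + e_2·(0) + e_3·(1) = 0
T: e_1·(2) + e_2·(-1) + e_3·(-1) = 0
Solving this homogeneous linear system for the smallest-integer solution (first nonzero entry positive) gives (1, 1, 1).

(1, 1, 1)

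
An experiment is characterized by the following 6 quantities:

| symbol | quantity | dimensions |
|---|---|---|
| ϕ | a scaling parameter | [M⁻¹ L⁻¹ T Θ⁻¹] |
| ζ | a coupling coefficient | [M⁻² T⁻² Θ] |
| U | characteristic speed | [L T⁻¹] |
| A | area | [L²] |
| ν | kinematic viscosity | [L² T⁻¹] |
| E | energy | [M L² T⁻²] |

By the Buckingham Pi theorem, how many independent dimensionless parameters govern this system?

There are 6 variables and 4 base dimensions (M, L, T, Θ).
The dimension matrix has rank 4.
Independent dimensionless groups: 6 − 4 = 2.

2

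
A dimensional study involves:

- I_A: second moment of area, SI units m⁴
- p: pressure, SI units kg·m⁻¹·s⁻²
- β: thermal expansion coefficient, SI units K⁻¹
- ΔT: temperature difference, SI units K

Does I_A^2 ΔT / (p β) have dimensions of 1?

Sum the exponent of each base dimension across the product:
  M: 2·[I_A]_M − [p]_M − [β]_M + [ΔT]_M = 2·(0) − (1) − (0) + (0) = -1
  L: 2·[I_A]_L − [p]_L − [β]_L + [ΔT]_L = 2·(4) − (-1) − (0) + (0) = 9
  T: 2·[I_A]_T − [p]_T − [β]_T + [ΔT]_T = 2·(0) − (-2) − (0) + (0) = 2
  Θ: 2·[I_A]_Θ − [p]_Θ − [β]_Θ + [ΔT]_Θ = 2·(0) − (0) − (-1) + (1) = 2
Net dimensions [M⁻¹ L⁹ T² Θ²] ≠ [1] — not dimensionless.

no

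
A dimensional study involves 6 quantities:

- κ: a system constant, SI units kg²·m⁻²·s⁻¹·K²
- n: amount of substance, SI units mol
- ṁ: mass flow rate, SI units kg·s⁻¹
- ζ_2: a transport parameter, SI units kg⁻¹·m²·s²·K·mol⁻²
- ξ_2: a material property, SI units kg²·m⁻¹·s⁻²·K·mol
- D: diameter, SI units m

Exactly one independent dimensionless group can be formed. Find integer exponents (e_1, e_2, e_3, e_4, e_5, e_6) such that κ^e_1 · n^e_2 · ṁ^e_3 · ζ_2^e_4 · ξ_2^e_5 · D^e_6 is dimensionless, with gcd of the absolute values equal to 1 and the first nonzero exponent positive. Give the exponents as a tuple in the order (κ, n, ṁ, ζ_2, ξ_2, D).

M: e_1·(2) + e_2·(0) + e_3·(1) + e_4·(-1) + e_5·(2) + e_6·(0) = 0
L: e_1·(-2) + e_2·(0) + e_3·(0) + e_4·(2) + e_5·(-1) + e_6·(1) = 0
T: e_1·(-1) + e_2·(0) + e_3·(-1) + e_4·(2) + e_5·(-2) + e_6·(0) = 0
Θ: e_1·(2) + e_2·(0) + e_3·(0) + e_4·(1) + e_5·(1) + e_6·(0) = 0
N: e_1·(0) + e_2·(1) + e_3·(0) + e_4·(-2) + e_5·(1) + e_6·(0) = 0
Solving this homogeneous linear system for the smallest-integer solution (first nonzero entry positive) gives (1, -1, -1, -1, -1, 3).

(1, -1, -1, -1, -1, 3)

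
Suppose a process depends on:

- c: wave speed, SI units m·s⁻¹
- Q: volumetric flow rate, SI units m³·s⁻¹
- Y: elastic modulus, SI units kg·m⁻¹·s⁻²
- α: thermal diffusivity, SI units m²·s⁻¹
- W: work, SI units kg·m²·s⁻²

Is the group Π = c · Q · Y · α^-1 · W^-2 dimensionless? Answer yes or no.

Sum the exponent of each base dimension across the product:
  M: [c]_M + [Q]_M + [Y]_M − [α]_M − 2·[W]_M = (0) + (0) + (1) − (0) − 2·(1) = -1
  L: [c]_L + [Q]_L + [Y]_L − [α]_L − 2·[W]_L = (1) + (3) + (-1) − (2) − 2·(2) = -3
  T: [c]_T + [Q]_T + [Y]_T − [α]_T − 2·[W]_T = (-1) + (-1) + (-2) − (-1) − 2·(-2) = 1
Net dimensions [M⁻¹ L⁻³ T] ≠ [1] — not dimensionless.

no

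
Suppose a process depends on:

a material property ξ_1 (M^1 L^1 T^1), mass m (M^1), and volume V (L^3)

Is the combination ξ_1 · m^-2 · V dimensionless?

no

Sum the exponent of each base dimension across the product:
  M: [ξ_1]_M − 2·[m]_M + [V]_M = (1) − 2·(1) + (0) = -1
  L: [ξ_1]_L − 2·[m]_L + [V]_L = (1) − 2·(0) + (3) = 4
  T: [ξ_1]_T − 2·[m]_T + [V]_T = (1) − 2·(0) + (0) = 1
Net dimensions [M⁻¹ L⁴ T] ≠ [1] — not dimensionless.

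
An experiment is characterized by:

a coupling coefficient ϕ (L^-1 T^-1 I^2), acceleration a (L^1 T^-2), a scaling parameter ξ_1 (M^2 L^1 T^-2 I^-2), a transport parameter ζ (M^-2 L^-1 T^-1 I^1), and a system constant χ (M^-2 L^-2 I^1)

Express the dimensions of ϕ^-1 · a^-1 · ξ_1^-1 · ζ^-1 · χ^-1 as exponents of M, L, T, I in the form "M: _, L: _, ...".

M: 2, L: 2, T: 6, I: -2

Collect each base-dimension exponent across the product:
  M: −(0) − (0) − (2) − (-2) − (-2) = 2
  L: −(-1) − (1) − (1) − (-1) − (-2) = 2
  T: −(-1) − (-2) − (-2) − (-1) − (0) = 6
  I: −(2) − (0) − (-2) − (1) − (1) = -2
So the dimensions are [M² L² T⁶ I⁻²].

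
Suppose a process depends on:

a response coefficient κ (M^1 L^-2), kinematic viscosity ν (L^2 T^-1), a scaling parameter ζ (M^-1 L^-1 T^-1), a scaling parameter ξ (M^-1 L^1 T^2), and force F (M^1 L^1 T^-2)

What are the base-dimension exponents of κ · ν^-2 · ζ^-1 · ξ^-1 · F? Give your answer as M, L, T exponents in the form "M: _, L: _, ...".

M: 4, L: -5, T: -1

Collect each base-dimension exponent across the product:
  M: (1) − 2·(0) − (-1) − (-1) + (1) = 4
  L: (-2) − 2·(2) − (-1) − (1) + (1) = -5
  T: (0) − 2·(-1) − (-1) − (2) + (-2) = -1
So the dimensions are [M⁴ L⁻⁵ T⁻¹].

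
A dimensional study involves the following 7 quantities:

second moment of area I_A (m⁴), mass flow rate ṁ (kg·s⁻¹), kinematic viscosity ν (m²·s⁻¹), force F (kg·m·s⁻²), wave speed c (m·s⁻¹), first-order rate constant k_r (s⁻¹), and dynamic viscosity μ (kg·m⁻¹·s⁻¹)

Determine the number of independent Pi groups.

4

There are 7 variables and 3 base dimensions (M, L, T).
The dimension matrix has rank 3.
Independent dimensionless groups: 7 − 3 = 4.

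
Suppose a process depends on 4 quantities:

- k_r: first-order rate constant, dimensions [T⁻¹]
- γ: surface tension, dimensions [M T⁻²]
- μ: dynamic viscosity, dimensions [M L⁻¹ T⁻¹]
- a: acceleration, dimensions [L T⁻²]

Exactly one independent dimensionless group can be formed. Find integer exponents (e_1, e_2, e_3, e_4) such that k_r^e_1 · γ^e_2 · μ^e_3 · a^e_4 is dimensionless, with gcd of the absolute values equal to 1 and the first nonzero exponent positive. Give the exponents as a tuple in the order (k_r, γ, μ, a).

(1, 1, -1, -1)

M: e_1·(0) + e_2·(1) + e_3·(1) + e_4·(0) = 0
L: e_1·(0) + e_2·(0) + e_3·(-1) + e_4·(1) = 0
T: e_1·(-1) + e_2·(-2) + e_3·(-1) + e_4·(-2) = 0
Solving this homogeneous linear system for the smallest-integer solution (first nonzero entry positive) gives (1, 1, -1, -1).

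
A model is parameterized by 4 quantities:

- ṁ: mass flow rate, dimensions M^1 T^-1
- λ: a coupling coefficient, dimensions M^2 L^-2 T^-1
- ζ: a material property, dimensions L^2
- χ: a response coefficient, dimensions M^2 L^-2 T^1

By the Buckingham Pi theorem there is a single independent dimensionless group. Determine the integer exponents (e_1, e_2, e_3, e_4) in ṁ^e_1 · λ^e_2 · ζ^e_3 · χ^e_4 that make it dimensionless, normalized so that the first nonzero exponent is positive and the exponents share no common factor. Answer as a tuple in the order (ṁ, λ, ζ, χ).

M: e_1·(1) + e_2·(2) + e_3·(0) + e_4·(2) = 0
L: e_1·(0) + e_2·(-2) + e_3·(2) + e_4·(-2) = 0
T: e_1·(-1) + e_2·(-1) + e_3·(0) + e_4·(1) = 0
Solving this homogeneous linear system for the smallest-integer solution (first nonzero entry positive) gives (4, -3, -2, 1).

(4, -3, -2, 1)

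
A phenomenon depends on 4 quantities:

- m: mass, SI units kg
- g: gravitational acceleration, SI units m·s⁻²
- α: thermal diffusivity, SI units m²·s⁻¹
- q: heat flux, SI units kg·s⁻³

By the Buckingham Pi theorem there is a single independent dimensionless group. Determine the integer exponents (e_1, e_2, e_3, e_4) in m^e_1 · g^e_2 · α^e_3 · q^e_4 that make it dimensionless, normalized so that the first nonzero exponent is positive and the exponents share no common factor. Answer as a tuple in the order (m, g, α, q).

M: e_1·(1) + e_2·(0) + e_3·(0) + e_4·(1) = 0
L: e_1·(0) + e_2·(1) + e_3·(2) + e_4·(0) = 0
T: e_1·(0) + e_2·(-2) + e_3·(-1) + e_4·(-3) = 0
Solving this homogeneous linear system for the smallest-integer solution (first nonzero entry positive) gives (1, 2, -1, -1).

(1, 2, -1, -1)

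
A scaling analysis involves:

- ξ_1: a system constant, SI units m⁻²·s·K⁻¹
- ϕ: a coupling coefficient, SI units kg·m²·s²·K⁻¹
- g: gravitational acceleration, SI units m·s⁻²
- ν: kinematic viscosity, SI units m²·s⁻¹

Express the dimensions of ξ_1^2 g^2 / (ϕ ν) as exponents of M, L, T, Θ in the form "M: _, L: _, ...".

Collect each base-dimension exponent across the product:
  M: 2·(0) − (1) + 2·(0) − (0) = -1
  L: 2·(-2) − (2) + 2·(1) − (2) = -6
  T: 2·(1) − (2) + 2·(-2) − (-1) = -3
  Θ: 2·(-1) − (-1) + 2·(0) − (0) = -1
So the dimensions are [M⁻¹ L⁻⁶ T⁻³ Θ⁻¹].

M: -1, L: -6, T: -3, Θ: -1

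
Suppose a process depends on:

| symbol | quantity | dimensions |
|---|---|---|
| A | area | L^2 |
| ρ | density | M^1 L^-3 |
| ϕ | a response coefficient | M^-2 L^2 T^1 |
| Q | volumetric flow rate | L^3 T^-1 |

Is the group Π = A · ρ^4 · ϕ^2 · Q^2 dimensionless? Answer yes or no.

yes

Sum the exponent of each base dimension across the product:
  M: [A]_M + 4·[ρ]_M + 2·[ϕ]_M + 2·[Q]_M = (0) + 4·(1) + 2·(-2) + 2·(0) = 0
  L: [A]_L + 4·[ρ]_L + 2·[ϕ]_L + 2·[Q]_L = (2) + 4·(-3) + 2·(2) + 2·(3) = 0
  T: [A]_T + 4·[ρ]_T + 2·[ϕ]_T + 2·[Q]_T = (0) + 4·(0) + 2·(1) + 2·(-1) = 0
All base exponents vanish — dimensionless.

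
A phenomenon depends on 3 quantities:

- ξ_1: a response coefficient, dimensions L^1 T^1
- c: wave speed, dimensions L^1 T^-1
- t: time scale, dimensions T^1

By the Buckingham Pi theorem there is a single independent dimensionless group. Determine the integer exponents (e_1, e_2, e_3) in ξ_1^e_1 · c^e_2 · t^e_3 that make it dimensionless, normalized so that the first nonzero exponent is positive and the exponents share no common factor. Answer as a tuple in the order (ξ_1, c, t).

(1, -1, -2)

L: e_1·(1) + e_2·(1) + e_3·(0) = 0
T: e_1·(1) + e_2·(-1) + e_3·(1) = 0
Solving this homogeneous linear system for the smallest-integer solution (first nonzero entry positive) gives (1, -1, -2).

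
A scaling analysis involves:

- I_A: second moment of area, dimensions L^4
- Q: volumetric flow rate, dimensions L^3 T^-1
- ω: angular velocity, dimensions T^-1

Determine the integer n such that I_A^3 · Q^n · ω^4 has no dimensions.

Balance the L exponent: (3)·n from Q, plus 3·(4) + 4·(0) = 12 from the rest, must sum to zero.
3n + 12 = 0, so n = -4.

-4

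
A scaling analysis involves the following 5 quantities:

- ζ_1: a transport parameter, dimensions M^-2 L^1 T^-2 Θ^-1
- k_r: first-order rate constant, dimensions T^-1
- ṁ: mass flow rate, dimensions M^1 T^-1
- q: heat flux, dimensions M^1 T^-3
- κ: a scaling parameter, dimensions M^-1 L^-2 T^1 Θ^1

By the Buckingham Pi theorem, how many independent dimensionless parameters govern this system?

There are 5 variables and 4 base dimensions (M, L, T, Θ).
The dimension matrix has rank 4.
Independent dimensionless groups: 5 − 4 = 1.

1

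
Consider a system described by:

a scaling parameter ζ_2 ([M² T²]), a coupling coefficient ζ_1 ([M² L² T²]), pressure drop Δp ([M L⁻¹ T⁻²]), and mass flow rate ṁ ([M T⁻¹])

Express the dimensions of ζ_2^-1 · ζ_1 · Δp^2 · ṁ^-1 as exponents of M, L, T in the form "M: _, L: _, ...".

Collect each base-dimension exponent across the product:
  M: −(2) + (2) + 2·(1) − (1) = 1
  L: −(0) + (2) + 2·(-1) − (0) = 0
  T: −(2) + (2) + 2·(-2) − (-1) = -3
So the dimensions are [M T⁻³].

M: 1, L: 0, T: -3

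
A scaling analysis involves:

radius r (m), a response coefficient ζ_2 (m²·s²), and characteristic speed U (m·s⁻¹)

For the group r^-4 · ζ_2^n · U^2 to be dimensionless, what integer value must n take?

Balance the L exponent: (2)·n from ζ_2, plus −4·(1) + 2·(1) = -2 from the rest, must sum to zero.
2n − 2 = 0, so n = 1.

1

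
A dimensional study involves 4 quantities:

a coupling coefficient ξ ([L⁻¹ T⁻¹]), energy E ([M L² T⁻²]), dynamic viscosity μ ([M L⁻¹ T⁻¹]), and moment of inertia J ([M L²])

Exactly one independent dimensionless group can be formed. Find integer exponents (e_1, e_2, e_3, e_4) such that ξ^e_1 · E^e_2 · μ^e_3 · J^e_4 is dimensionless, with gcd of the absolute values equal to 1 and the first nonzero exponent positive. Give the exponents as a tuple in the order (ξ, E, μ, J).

M: e_1·(0) + e_2·(1) + e_3·(1) + e_4·(1) = 0
L: e_1·(-1) + e_2·(2) + e_3·(-1) + e_4·(2) = 0
T: e_1·(-1) + e_2·(-2) + e_3·(-1) + e_4·(0) = 0
Solving this homogeneous linear system for the smallest-integer solution (first nonzero entry positive) gives (3, -1, -1, 2).

(3, -1, -1, 2)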